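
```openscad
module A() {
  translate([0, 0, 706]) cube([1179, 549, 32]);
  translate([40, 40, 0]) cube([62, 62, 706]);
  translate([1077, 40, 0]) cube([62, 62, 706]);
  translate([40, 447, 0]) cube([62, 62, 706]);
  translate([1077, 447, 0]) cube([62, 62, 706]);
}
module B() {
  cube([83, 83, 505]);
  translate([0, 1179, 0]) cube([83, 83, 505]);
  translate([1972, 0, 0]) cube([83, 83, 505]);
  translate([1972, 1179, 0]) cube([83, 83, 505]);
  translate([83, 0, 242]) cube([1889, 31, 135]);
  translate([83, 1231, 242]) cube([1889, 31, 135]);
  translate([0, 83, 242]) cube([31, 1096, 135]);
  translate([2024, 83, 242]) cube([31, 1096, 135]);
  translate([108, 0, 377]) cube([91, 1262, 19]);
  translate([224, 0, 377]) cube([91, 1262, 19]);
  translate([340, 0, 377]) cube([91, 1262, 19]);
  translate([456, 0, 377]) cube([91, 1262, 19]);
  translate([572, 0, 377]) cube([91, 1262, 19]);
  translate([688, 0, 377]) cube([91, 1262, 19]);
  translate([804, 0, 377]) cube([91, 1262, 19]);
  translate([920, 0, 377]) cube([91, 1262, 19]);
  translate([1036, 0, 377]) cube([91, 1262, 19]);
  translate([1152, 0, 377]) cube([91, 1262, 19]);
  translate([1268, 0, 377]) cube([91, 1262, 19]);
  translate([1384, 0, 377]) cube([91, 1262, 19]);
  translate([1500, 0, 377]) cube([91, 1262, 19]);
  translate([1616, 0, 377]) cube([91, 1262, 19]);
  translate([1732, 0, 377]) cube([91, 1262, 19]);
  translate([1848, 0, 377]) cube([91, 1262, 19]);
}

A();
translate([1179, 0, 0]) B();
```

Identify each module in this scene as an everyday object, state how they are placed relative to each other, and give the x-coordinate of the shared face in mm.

A is a table. B is a bed frame. The bed frame is against the table's +x side, with their −y faces flush. The x-coordinate of the shared face is 1179 mm.

The table's +x face and the bed frame's −x face are both at x = 1179 mm.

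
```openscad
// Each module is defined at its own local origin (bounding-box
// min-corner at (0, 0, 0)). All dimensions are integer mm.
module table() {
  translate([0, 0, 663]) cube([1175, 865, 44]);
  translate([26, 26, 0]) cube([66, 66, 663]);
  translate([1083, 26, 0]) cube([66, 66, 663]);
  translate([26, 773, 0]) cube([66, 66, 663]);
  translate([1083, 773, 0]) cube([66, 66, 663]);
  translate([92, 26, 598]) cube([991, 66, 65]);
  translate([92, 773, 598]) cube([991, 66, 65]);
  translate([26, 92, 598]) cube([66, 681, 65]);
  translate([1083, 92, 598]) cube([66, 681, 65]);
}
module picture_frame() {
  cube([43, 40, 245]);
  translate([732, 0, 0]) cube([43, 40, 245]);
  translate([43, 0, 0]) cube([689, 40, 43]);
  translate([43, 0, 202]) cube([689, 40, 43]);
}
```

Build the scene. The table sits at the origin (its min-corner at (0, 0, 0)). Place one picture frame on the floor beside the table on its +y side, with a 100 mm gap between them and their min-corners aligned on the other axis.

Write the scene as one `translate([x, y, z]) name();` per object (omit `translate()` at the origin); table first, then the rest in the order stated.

table();
translate([0, 965, 0]) picture_frame();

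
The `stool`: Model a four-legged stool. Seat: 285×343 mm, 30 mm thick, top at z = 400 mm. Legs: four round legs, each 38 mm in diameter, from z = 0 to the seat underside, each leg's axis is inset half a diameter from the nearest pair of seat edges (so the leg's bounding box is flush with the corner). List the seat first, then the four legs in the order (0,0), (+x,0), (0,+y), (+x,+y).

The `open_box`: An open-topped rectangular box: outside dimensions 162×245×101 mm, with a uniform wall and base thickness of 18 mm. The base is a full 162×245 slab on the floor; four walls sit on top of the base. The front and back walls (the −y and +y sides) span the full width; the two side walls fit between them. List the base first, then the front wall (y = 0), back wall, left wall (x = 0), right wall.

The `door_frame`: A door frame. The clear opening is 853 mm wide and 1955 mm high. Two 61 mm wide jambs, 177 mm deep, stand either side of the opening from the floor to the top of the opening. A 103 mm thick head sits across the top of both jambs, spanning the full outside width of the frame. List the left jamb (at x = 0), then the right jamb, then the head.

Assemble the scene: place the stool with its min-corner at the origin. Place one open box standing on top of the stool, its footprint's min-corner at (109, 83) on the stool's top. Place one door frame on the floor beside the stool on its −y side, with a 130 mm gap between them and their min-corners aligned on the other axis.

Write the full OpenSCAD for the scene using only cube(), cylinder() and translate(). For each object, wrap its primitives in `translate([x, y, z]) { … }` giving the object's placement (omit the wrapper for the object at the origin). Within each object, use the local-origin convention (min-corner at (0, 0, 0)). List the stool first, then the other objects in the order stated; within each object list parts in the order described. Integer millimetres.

translate([0, 0, 370]) cube([285, 343, 30]);
translate([19, 19, 0]) cylinder(h = 370, r = 19);
translate([266, 19, 0]) cylinder(h = 370, r = 19);
translate([19, 324, 0]) cylinder(h = 370, r = 19);
translate([266, 324, 0]) cylinder(h = 370, r = 19);
translate([109, 83, 400]) {
  cube([162, 245, 18]);
  translate([0, 0, 18]) cube([162, 18, 83]);
  translate([0, 227, 18]) cube([162, 18, 83]);
  translate([0, 18, 18]) cube([18, 209, 83]);
  translate([144, 18, 18]) cube([18, 209, 83]);
}
translate([0, -307, 0]) {
  cube([61, 177, 1955]);
  translate([914, 0, 0]) cube([61, 177, 1955]);
  translate([0, 0, 1955]) cube([975, 177, 103]);
}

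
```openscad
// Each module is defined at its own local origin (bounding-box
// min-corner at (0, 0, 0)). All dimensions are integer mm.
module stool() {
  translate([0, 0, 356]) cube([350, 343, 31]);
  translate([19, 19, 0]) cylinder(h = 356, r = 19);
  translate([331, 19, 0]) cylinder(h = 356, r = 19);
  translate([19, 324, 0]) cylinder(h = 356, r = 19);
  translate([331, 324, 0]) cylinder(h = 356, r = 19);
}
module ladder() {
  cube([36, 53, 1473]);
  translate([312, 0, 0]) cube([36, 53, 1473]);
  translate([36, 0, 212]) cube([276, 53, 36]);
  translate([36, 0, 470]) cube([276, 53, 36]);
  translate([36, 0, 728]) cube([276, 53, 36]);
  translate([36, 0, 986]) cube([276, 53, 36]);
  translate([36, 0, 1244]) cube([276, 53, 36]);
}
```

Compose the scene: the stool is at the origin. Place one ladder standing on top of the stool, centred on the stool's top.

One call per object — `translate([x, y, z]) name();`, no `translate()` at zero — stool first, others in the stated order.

stool();
translate([1, 145, 387]) ladder();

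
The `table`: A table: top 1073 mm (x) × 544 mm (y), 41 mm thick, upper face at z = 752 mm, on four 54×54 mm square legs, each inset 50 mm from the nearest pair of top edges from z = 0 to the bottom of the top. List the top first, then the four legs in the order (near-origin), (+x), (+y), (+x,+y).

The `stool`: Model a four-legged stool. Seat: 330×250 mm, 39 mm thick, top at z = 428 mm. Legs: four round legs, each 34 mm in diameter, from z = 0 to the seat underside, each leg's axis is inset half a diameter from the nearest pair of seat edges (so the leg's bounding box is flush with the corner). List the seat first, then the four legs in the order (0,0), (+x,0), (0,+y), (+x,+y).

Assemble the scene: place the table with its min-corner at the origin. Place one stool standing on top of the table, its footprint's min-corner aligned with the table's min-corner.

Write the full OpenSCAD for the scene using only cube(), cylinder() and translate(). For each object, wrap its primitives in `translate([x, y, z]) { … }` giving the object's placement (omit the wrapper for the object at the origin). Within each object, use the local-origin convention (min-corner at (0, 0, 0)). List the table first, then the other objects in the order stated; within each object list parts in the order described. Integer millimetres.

translate([0, 0, 711]) cube([1073, 544, 41]);
translate([50, 50, 0]) cube([54, 54, 711]);
translate([969, 50, 0]) cube([54, 54, 711]);
translate([50, 440, 0]) cube([54, 54, 711]);
translate([969, 440, 0]) cube([54, 54, 711]);
translate([0, 0, 752]) {
  translate([0, 0, 389]) cube([330, 250, 39]);
  translate([17, 17, 0]) cylinder(h = 389, r = 17);
  translate([313, 17, 0]) cylinder(h = 389, r = 17);
  translate([17, 233, 0]) cylinder(h = 389, r = 17);
  translate([313, 233, 0]) cylinder(h = 389, r = 17);
}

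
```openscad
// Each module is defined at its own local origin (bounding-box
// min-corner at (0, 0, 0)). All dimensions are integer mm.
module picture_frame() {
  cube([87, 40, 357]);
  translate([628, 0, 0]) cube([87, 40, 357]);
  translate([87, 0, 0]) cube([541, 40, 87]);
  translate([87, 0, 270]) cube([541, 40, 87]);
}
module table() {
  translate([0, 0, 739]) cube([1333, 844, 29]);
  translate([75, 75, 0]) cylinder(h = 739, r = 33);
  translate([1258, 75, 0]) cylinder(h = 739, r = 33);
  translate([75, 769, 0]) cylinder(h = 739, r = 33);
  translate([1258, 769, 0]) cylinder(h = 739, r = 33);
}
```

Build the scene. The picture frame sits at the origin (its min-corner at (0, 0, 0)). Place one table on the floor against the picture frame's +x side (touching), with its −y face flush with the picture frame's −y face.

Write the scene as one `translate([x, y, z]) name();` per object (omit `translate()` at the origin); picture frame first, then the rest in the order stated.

picture_frame();
translate([715, 0, 0]) table();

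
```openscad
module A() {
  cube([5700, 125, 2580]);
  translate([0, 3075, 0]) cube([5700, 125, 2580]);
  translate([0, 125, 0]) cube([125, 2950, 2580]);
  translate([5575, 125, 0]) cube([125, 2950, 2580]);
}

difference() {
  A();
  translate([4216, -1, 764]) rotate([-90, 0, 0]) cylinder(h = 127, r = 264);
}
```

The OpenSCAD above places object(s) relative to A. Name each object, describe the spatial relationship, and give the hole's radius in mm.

A is a house frame. The house frame has a circular hole through its front wall. The hole's radius is 264 mm.

The subtracted cylinder has r = 264 mm.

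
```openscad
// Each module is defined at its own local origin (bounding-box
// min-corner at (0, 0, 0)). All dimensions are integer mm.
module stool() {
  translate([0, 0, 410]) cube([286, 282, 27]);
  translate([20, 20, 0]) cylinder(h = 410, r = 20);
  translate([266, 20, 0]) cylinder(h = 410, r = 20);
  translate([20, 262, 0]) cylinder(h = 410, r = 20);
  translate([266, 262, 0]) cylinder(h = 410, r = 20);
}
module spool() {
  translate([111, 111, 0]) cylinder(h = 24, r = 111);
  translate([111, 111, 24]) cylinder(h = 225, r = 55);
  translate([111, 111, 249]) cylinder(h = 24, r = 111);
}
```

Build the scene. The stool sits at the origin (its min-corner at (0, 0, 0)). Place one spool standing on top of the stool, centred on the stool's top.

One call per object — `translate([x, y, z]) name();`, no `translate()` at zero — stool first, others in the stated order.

stool();
translate([32, 30, 437]) spool();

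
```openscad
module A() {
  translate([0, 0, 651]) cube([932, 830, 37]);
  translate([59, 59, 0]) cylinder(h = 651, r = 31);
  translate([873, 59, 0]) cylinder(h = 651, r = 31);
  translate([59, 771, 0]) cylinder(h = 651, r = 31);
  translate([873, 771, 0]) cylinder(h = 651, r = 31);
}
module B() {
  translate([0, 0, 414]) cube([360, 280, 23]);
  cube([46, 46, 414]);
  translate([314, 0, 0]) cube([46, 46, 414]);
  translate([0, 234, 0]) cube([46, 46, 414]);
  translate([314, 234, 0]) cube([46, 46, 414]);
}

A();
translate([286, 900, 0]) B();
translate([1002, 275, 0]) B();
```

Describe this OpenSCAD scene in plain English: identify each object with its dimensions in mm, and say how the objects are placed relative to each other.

A is a table with a 932×830 mm rectangular top, 37 mm thick, top surface at z = 688 mm, supported by four round legs of 62 mm diameter, each leg's bounding box inset 28 mm from the nearest pair of top edges, running from the floor.

B is a four-legged stool. The seat is a 360×280×23 mm slab whose top surface is at z = 437 mm; four square legs, each 46×46 mm in cross-section, run from the floor (z = 0) to the underside of the seat, each flush with a corner of the seat.

Two stools sit around the table at the +y, +x sides.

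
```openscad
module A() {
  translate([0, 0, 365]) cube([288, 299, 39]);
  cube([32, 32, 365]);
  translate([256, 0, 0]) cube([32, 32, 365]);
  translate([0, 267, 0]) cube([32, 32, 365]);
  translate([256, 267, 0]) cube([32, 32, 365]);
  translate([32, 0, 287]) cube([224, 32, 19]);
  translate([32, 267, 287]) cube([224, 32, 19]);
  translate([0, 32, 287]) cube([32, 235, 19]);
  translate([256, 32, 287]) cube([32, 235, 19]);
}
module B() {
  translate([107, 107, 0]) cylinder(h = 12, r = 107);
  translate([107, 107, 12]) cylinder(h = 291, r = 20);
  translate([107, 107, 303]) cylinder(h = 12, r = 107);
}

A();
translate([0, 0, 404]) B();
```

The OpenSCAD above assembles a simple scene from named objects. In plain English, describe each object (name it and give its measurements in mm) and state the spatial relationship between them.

A is a four-legged stool. The seat is a 288×299×39 mm slab whose top surface is at z = 404 mm; four square legs, each 32×32 mm in cross-section, run from the floor (z = 0) to the underside of the seat, each flush with a corner of the seat. Four stretchers, 32 mm wide and 19 mm tall, connect adjacent legs with their undersides at z = 287 mm, each running between the inner faces of the legs it joins and aligned with the legs' outer faces on the other axis.

B is a spool: two coaxial disc flanges of radius 107 mm and thickness 12 mm, joined by a core cylinder of radius 20 mm and height 291 mm. The lower flange rests on z = 0 and the three cylinders share a vertical axis.

The spool is on top of the stool.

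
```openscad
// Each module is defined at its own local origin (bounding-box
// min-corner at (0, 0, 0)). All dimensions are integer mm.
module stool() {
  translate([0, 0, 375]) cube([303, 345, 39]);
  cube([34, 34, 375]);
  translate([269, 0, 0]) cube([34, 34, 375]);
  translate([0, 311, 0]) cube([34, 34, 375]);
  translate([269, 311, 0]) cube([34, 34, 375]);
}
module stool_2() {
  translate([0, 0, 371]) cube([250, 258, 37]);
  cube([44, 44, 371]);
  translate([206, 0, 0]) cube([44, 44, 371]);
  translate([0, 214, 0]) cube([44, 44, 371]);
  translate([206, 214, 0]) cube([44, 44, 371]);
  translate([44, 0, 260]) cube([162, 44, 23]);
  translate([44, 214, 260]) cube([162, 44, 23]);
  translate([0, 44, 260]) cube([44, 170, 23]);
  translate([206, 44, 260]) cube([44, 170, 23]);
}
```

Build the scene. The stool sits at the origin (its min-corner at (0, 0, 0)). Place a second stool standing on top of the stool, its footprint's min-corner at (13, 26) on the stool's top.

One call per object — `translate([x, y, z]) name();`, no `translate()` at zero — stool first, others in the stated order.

stool();
translate([13, 26, 414]) stool_2();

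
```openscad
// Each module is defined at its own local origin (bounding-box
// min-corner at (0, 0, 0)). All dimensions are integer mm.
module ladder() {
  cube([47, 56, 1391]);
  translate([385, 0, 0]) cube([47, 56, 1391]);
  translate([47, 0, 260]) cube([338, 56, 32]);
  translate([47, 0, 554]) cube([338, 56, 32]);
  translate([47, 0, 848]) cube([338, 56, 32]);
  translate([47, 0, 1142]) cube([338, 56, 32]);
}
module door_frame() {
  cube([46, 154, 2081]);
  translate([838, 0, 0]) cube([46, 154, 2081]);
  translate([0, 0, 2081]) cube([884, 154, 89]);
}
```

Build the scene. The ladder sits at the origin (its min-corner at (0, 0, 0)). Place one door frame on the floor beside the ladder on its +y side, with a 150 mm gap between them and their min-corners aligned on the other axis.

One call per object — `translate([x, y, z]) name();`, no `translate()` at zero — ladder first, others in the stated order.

ladder();
translate([0, 206, 0]) door_frame();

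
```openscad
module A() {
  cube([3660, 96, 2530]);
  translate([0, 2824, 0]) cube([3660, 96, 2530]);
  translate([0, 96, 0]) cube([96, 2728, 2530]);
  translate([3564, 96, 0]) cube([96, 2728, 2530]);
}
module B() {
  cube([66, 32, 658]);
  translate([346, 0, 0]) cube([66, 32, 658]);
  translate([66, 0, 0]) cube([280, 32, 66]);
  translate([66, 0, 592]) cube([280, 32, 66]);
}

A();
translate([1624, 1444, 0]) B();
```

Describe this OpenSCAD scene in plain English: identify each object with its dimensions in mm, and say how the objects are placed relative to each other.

A is the wall frame of a small rectangular building: four walls, each 2530 mm tall and 96 mm thick, enclosing a footprint 3660 mm (x) by 2920 mm (y) outside-to-outside, with no floor or roof. The front and back walls (the −y and +y sides) span the full width; the two side walls fit between them.

B is a picture frame with a 280×526 mm rectangular opening (x by z) and a uniform 66 mm border on every side. Frame depth is 32 mm along y. It is built from two vertical stiles running the full outside height and two horizontal rails spanning the gap between the stiles.

The picture frame sits inside the house frame, centred.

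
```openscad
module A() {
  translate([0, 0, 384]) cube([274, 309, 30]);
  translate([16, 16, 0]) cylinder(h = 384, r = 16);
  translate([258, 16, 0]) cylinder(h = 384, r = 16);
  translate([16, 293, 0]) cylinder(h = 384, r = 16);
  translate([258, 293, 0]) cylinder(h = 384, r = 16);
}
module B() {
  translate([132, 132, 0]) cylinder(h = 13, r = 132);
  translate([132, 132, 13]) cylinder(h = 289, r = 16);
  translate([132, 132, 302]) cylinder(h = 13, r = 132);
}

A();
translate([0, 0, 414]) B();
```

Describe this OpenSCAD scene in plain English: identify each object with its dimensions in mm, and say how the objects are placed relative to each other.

A is a four-legged stool. The seat is a 274×309×30 mm slab whose top surface is at z = 414 mm; four round legs, each 32 mm in diameter, run from the floor (z = 0) to the underside of the seat, each leg's axis is inset half a diameter from the nearest pair of seat edges (so the leg's bounding box is flush with the corner).

B is a spool: two coaxial disc flanges of radius 132 mm and thickness 13 mm, joined by a core cylinder of radius 16 mm and height 289 mm. The lower flange rests on z = 0 and the three cylinders share a vertical axis.

The spool is on top of the stool.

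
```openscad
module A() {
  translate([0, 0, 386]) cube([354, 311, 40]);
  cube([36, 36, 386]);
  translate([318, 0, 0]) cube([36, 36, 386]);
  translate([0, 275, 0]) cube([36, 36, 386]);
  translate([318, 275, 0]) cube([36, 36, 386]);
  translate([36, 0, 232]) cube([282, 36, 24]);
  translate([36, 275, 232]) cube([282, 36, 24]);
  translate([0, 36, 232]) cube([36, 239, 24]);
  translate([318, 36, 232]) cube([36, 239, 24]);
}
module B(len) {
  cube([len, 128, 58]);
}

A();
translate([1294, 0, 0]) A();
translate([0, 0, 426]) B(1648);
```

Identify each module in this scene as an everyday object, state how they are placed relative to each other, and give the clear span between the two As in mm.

Second stool starts at x = 1294; first ends at x = 354; clear span = 1294 − 354 = 940 mm.

A is a stool. B is a beam. A beam spans the tops of two stools. The clear span between the two stools is 940 mm.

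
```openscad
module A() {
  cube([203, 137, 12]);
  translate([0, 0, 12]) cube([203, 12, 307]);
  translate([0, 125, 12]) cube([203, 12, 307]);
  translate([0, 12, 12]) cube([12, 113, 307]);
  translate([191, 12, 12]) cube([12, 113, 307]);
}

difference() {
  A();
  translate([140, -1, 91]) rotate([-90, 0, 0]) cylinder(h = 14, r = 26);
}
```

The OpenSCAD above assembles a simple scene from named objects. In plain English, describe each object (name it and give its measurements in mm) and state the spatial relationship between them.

A is an open-topped rectangular box: outside dimensions 203×137×319 mm, with a uniform wall and base thickness of 12 mm. The base is a full 203×137 slab on the floor; four walls sit on top of the base. The front and back walls (the −y and +y sides) span the full width; the two side walls fit between them.

The open box has a circular hole of radius 26 mm through its front wall, centred at (x = 140, z = 91).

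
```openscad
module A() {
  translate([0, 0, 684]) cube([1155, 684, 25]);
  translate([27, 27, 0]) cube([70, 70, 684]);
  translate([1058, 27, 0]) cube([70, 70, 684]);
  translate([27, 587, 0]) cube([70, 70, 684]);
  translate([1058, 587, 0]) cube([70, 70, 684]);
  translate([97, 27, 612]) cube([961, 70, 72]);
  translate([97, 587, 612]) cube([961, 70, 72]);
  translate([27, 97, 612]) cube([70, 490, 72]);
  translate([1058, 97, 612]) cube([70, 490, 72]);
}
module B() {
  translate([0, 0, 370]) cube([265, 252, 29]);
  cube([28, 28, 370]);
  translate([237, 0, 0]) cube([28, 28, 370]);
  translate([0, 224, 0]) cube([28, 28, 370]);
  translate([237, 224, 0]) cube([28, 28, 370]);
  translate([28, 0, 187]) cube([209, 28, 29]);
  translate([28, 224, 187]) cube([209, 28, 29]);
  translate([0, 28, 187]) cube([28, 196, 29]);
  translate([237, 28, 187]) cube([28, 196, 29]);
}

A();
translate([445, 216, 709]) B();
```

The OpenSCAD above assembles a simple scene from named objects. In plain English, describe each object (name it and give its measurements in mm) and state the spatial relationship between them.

A is a table with a 1155×684 mm rectangular top, 25 mm thick, top surface at z = 709 mm, supported by four 70×70 mm square legs, each inset 27 mm from the nearest pair of top edges, running from the floor. Four apron rails, 70 mm thick and 72 mm tall, run between adjacent legs with their top edges flush with the underside of the top and their outer faces flush with the legs' outer faces.

B is a four-legged stool. The seat is a 265×252×29 mm slab whose top surface is at z = 399 mm; four square legs, each 28×28 mm in cross-section, run from the floor (z = 0) to the underside of the seat, each flush with a corner of the seat. Four stretchers, 28 mm wide and 29 mm tall, connect adjacent legs with their undersides at z = 187 mm, each running between the inner faces of the legs it joins and aligned with the legs' outer faces on the other axis.

The stool is on top of the table, centred.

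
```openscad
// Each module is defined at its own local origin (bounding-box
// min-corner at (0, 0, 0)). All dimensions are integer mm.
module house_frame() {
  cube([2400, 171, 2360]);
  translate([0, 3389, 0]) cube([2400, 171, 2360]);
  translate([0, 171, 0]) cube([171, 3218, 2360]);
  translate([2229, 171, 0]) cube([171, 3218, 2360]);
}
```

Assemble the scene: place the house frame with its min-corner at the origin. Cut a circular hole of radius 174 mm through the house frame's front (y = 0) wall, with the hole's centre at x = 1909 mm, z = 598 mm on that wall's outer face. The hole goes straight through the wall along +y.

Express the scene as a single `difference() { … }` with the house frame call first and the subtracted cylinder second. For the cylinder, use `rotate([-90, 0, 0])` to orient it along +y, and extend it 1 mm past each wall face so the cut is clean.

difference() {
  house_frame();
  translate([1909, -1, 598]) rotate([-90, 0, 0]) cylinder(h = 173, r = 174);
}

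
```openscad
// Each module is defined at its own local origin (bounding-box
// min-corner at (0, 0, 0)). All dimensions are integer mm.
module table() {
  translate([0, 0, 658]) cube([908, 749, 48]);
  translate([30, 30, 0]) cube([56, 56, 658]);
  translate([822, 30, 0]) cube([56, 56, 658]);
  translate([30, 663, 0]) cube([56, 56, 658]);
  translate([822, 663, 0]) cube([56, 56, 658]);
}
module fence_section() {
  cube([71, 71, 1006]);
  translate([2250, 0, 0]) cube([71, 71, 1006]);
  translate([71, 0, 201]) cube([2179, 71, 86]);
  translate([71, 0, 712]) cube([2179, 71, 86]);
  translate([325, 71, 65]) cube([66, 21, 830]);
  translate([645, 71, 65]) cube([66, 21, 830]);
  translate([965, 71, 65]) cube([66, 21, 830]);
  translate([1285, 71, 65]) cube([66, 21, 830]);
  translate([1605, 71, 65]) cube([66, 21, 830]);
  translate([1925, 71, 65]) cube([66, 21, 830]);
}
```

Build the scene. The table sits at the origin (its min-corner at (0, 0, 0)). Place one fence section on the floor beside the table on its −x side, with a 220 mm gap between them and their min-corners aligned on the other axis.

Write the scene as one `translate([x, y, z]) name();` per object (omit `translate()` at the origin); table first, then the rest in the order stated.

table();
translate([-2541, 0, 0]) fence_section();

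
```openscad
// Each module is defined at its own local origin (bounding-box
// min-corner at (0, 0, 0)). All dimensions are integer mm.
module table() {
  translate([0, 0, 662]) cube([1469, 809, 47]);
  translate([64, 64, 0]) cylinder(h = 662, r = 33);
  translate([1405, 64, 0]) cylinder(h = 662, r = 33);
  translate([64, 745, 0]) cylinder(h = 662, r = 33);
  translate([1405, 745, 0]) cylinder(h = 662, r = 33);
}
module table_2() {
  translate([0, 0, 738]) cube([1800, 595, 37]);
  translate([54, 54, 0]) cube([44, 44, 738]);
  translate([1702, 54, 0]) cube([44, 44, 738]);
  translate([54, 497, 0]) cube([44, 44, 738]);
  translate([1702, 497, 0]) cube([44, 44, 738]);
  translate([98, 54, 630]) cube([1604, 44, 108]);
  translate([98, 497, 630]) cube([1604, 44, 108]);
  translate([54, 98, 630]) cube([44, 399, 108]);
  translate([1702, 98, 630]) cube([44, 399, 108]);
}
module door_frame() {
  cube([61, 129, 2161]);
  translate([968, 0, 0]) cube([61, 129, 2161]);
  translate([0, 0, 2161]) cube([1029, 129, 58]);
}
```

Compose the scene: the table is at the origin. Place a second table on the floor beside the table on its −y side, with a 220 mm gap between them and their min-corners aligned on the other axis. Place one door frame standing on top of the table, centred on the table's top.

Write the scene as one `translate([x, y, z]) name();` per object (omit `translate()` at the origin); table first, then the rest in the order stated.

table();
translate([0, -815, 0]) table_2();
translate([220, 340, 709]) door_frame();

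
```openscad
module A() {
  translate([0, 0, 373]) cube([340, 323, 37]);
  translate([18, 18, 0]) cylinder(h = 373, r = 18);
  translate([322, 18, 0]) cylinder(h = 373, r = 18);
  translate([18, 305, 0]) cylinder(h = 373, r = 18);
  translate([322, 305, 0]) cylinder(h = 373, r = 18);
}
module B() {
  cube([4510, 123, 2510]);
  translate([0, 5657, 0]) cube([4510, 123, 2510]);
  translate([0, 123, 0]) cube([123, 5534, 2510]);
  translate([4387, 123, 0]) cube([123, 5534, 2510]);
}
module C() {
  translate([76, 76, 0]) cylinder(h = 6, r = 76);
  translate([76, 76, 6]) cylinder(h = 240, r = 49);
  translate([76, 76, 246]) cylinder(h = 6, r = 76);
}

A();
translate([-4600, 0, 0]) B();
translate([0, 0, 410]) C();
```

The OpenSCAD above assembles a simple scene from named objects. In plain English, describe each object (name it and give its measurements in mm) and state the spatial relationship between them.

A is a simple wooden stool: a rectangular seat 340 mm (x) by 323 mm (y), 37 mm thick, top face at z = 410 mm, on four round legs, each 36 mm in diameter. The legs rest on z = 0, each leg's axis is inset half a diameter from the nearest pair of seat edges (so the leg's bounding box is flush with the corner).

B is the wall frame of a small rectangular building: four walls, each 2510 mm tall and 123 mm thick, enclosing a footprint 4510 mm (x) by 5780 mm (y) outside-to-outside, with no floor or roof. The front and back walls (the −y and +y sides) span the full width; the two side walls fit between them.

C is a spool: two coaxial disc flanges of radius 76 mm and thickness 6 mm, joined by a core cylinder of radius 49 mm and height 240 mm. The lower flange rests on z = 0 and the three cylinders share a vertical axis.

The house frame is on the floor beside the stool on its −x side. The spool is on top of the stool.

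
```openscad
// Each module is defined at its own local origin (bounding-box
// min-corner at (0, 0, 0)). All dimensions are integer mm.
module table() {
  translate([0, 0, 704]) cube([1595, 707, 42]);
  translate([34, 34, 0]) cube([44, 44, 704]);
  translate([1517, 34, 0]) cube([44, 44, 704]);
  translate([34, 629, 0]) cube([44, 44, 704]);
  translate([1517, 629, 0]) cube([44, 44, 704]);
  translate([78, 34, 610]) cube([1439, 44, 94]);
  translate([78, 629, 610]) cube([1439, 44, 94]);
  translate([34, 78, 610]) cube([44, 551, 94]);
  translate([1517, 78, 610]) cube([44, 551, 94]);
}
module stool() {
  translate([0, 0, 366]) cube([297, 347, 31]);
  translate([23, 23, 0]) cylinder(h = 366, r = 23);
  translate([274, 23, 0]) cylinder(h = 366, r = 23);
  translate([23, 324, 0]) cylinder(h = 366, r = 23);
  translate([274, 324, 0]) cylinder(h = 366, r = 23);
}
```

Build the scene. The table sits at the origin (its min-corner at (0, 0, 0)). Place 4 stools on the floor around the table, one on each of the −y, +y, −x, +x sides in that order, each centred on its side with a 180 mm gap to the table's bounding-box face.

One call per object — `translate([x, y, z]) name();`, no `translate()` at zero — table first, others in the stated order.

table();
translate([649, -527, 0]) stool();
translate([649, 887, 0]) stool();
translate([-477, 180, 0]) stool();
translate([1775, 180, 0]) stool();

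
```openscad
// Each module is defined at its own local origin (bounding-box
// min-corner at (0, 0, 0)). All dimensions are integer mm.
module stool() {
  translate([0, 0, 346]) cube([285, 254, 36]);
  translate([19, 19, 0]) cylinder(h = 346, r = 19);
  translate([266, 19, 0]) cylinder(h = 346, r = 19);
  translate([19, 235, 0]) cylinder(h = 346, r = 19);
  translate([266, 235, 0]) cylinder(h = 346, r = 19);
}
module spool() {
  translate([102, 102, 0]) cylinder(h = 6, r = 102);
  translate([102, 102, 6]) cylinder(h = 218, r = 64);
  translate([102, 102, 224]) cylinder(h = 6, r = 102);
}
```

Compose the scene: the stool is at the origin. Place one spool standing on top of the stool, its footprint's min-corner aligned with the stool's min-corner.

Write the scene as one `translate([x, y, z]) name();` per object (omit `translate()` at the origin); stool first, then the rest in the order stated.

stool();
translate([0, 0, 382]) spool();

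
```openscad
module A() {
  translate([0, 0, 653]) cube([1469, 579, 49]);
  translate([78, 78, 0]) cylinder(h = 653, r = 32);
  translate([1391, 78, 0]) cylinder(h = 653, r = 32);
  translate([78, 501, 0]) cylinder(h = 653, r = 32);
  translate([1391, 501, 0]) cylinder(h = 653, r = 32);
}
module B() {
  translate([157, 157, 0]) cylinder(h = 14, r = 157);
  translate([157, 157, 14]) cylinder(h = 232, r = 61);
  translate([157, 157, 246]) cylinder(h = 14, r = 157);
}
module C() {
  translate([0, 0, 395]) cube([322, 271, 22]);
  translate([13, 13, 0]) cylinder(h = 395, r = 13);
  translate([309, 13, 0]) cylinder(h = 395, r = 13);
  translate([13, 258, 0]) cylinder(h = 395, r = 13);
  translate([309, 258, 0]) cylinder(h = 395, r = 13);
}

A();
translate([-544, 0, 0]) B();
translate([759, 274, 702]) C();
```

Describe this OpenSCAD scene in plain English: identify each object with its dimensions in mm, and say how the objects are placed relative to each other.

A is a table with a 1469×579 mm rectangular top, 49 mm thick, top surface at z = 702 mm, supported by four round legs of 64 mm diameter, each leg's bounding box inset 46 mm from the nearest pair of top edges, running from the floor.

B is a spool: two coaxial disc flanges of radius 157 mm and thickness 14 mm, joined by a core cylinder of radius 61 mm and height 232 mm. The lower flange rests on z = 0 and the three cylinders share a vertical axis.

C is a four-legged stool. The seat is 322×271 mm, 22 mm thick, top at z = 417 mm. It stands on four round legs, each 26 mm in diameter, from z = 0 to the seat underside, each leg's axis is inset half a diameter from the nearest pair of seat edges (so the leg's bounding box is flush with the corner).

The spool is on the floor beside the table on its −x side. The stool is on top of the table.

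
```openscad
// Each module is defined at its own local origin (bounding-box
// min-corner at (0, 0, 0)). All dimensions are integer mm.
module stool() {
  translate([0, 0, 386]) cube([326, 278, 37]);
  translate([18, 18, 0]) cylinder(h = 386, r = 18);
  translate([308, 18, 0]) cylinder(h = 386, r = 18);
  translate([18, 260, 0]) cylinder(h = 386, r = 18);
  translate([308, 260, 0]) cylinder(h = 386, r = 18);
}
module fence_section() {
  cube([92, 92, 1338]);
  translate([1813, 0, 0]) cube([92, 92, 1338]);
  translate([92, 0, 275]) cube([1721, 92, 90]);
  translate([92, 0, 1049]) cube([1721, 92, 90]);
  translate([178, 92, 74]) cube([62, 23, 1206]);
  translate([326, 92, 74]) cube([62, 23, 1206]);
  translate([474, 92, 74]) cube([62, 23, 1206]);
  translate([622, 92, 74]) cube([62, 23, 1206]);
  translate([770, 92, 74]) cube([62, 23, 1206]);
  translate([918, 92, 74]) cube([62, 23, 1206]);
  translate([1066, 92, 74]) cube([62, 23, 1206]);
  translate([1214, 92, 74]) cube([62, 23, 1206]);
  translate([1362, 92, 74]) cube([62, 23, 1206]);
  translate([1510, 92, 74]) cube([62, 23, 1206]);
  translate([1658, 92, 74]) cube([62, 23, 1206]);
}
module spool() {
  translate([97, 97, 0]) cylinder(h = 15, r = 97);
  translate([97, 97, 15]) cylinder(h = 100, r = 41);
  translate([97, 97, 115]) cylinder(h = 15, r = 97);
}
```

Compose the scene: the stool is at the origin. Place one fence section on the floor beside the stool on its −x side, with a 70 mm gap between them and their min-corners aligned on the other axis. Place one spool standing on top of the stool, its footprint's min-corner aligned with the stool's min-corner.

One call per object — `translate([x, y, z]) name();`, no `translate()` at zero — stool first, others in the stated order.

stool();
translate([-1975, 0, 0]) fence_section();
translate([0, 0, 423]) spool();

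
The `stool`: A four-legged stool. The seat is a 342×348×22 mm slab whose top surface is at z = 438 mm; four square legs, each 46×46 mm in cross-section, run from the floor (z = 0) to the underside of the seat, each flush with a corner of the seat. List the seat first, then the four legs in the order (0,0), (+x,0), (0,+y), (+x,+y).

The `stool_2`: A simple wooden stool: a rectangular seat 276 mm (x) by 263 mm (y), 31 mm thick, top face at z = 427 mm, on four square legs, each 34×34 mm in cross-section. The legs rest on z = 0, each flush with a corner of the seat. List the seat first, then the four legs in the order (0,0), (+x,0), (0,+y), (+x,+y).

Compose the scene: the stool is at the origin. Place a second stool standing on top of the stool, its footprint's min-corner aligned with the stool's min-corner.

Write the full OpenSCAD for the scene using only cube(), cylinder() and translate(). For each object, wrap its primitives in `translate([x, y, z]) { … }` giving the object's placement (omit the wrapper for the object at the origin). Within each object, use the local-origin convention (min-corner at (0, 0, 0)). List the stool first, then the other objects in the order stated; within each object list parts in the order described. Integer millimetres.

translate([0, 0, 416]) cube([342, 348, 22]);
cube([46, 46, 416]);
translate([296, 0, 0]) cube([46, 46, 416]);
translate([0, 302, 0]) cube([46, 46, 416]);
translate([296, 302, 0]) cube([46, 46, 416]);
translate([0, 0, 438]) {
  translate([0, 0, 396]) cube([276, 263, 31]);
  cube([34, 34, 396]);
  translate([242, 0, 0]) cube([34, 34, 396]);
  translate([0, 229, 0]) cube([34, 34, 396]);
  translate([242, 229, 0]) cube([34, 34, 396]);
}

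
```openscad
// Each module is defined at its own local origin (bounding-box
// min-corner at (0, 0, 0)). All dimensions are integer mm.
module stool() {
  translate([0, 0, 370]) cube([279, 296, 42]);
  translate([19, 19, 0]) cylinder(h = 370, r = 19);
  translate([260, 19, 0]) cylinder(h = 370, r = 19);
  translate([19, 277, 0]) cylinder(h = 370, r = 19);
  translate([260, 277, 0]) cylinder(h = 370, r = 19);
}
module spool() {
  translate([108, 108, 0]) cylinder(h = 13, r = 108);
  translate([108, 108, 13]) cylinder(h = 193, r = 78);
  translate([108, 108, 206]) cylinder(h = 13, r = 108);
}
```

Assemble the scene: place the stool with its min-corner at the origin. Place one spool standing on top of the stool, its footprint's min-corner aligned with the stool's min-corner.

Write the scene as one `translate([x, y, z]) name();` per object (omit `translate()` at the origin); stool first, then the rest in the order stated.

stool();
translate([0, 0, 412]) spool();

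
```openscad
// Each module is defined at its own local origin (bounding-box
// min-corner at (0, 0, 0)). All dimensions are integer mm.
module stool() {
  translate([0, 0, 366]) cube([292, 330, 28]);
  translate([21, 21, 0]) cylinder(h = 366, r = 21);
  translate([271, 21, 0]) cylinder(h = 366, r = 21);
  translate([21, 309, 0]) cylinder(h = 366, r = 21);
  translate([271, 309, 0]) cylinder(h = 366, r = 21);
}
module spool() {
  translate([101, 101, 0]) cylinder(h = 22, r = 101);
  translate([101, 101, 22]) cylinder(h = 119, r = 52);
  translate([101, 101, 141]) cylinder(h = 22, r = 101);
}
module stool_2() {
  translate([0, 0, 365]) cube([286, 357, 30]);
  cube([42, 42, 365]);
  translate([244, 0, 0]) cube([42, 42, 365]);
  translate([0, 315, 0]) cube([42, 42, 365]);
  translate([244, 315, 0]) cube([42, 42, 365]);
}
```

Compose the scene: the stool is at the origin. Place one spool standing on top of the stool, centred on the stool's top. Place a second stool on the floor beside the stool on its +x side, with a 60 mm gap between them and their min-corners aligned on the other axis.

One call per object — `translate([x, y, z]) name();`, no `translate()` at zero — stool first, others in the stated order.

stool();
translate([45, 64, 394]) spool();
translate([352, 0, 0]) stool_2();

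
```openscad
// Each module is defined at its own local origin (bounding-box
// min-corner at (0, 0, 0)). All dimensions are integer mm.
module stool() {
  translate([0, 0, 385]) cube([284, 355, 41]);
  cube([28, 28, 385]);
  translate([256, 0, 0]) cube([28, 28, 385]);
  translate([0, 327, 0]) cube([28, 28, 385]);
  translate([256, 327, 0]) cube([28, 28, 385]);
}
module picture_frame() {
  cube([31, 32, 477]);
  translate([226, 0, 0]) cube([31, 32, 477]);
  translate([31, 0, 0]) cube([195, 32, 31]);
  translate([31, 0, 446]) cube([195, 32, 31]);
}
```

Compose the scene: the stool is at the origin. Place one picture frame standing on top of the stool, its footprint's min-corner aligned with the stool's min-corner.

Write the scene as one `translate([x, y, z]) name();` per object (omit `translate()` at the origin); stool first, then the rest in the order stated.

stool();
translate([0, 0, 426]) picture_frame();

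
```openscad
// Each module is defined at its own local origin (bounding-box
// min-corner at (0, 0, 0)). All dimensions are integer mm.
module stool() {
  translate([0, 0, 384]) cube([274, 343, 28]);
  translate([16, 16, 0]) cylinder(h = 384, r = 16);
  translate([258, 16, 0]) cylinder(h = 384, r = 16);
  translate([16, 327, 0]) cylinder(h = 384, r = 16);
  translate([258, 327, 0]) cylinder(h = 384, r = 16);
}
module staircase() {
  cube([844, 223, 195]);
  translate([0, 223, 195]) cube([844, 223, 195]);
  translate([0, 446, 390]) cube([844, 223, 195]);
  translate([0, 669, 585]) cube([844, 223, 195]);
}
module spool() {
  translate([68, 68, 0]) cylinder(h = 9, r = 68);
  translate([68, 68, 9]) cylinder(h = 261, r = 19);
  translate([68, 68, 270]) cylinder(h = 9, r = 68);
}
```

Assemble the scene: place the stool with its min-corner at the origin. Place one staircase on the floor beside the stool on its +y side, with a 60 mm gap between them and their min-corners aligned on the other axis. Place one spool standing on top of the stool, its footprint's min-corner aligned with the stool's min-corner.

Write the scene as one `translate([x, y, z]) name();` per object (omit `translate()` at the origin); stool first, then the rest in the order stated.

stool();
translate([0, 403, 0]) staircase();
translate([0, 0, 412]) spool();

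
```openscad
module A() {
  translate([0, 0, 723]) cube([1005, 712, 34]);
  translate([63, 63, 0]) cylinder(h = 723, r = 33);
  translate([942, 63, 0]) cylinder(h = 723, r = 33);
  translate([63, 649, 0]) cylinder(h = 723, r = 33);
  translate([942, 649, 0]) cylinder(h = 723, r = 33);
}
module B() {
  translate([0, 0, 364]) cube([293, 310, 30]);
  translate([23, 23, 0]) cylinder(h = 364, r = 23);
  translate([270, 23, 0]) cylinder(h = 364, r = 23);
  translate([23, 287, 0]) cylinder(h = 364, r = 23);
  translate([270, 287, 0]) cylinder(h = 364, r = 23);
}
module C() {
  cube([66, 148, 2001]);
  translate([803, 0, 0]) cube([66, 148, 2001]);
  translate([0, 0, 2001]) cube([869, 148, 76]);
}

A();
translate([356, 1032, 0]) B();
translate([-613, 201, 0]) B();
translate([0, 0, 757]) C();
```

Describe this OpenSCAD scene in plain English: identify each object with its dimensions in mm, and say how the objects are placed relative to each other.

A is a rectangular dining table. The top is 1005×712×34 mm with its upper surface at z = 757 mm. It stands on four round legs of 66 mm diameter, each leg's bounding box inset 30 mm from the nearest pair of top edges, running from the floor to the underside of the top.

B is a simple wooden stool: a rectangular seat 293 mm (x) by 310 mm (y), 30 mm thick, top face at z = 394 mm, on four round legs, each 46 mm in diameter. The legs rest on z = 0, each leg's axis is inset half a diameter from the nearest pair of seat edges (so the leg's bounding box is flush with the corner).

C is a rectangular door frame: two vertical jambs of 66×148 mm section, 2001 mm tall, with a clear opening 737 mm wide between their inner faces. A header 76 mm tall and 148 mm deep lies on top of the jambs and spans the full outside width.

Two stools sit around the table at the +y, −x sides. The door frame is on top of the table.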